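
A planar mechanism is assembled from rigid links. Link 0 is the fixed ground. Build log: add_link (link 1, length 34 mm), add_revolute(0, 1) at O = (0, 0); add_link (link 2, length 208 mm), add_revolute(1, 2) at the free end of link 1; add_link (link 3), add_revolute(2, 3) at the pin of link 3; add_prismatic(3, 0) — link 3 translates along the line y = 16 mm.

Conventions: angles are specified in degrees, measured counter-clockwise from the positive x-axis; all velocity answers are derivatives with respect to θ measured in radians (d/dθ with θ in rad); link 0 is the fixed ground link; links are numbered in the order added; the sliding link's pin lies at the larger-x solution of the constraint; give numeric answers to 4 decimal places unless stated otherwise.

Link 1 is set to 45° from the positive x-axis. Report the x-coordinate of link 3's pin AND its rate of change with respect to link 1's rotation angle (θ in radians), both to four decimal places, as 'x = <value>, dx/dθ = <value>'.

geometry: r = 34 mm, L = 208 mm, e = 16 mm
crank pin P = (r cos θ, r sin θ) = (24.041631, 24.041631)
h = r sin θ − e = 24.041631 − 16 = 8.041631
x = r cos θ + √(L² − h²) = 24.041631 + 207.844490 = 231.886121
dx/dθ = −r sin θ − h·r cos θ/√(L² − h²) (θ in radians; h = 8.041631) = -24.971816

x = 231.8861, dx/dθ = -24.9718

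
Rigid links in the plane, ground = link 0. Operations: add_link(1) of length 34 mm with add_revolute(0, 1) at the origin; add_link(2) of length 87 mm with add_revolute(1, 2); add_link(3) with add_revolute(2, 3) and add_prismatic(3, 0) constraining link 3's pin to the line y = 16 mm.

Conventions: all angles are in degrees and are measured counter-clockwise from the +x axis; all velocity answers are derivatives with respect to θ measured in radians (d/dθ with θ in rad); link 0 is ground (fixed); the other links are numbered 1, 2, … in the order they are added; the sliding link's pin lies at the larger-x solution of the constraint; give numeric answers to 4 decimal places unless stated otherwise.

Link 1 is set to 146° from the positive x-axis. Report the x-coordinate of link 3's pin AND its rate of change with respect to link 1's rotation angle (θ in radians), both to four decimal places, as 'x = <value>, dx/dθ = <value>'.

geometry: r = 34 mm, L = 87 mm, e = 16 mm
crank pin P = (r cos θ, r sin θ) = (-28.187277, 19.012559)
h = r sin θ − e = 19.012559 − 16 = 3.012559
x = r cos θ + √(L² − h²) = -28.187277 + 86.947826 = 58.760549
dx/dθ = −r sin θ − h·r cos θ/√(L² − h²) (θ in radians; h = 3.012559) = -18.035929

x = 58.7605, dx/dθ = -18.0359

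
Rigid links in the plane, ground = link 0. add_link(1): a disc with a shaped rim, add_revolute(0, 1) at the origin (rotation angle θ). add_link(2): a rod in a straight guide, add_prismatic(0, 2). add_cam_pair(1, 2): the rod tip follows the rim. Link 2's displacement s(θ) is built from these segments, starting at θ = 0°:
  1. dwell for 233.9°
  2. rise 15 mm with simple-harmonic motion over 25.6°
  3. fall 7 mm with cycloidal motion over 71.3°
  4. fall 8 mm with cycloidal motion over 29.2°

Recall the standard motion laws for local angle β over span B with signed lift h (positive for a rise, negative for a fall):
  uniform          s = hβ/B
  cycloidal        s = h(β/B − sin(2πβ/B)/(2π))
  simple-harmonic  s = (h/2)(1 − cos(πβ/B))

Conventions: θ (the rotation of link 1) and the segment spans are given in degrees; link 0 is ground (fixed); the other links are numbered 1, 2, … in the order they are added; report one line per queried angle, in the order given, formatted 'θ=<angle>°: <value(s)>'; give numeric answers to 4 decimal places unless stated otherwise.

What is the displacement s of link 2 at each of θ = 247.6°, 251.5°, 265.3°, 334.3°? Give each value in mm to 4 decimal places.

segment 1 (0° to 233.9°, dwell): s unchanged at 0.0000
θ = 247.6° falls in segment 2 (233.9° to 259.5°, simple-harmonic, h = 15): β = 247.6 − 233.9 = 13.7°, B = 25.6°; Δs = 15/2·(1 − cos(π·0.5352)) = 8.3267; s = 0.0000 + 8.3267 = 8.3267
θ = 251.5° falls in segment 2 (233.9° to 259.5°, simple-harmonic, h = 15): β = 251.5 − 233.9 = 17.6°, B = 25.6°; Δs = 15/2·(1 − cos(π·0.6875)) = 11.6668; s = 0.0000 + 11.6668 = 11.6668
segment 2 (233.9° to 259.5°, simple-harmonic, h = 15) is passed completely: s = 0.0000 + (15) = 15.0000
θ = 265.3° falls in segment 3 (259.5° to 330.8°, cycloidal, h = -7): β = 265.3 − 259.5 = 5.8°, B = 71.3°; Δs = -7·(0.0813 − sin(2π·0.0813)/(2π)) = -0.0245; s = 15.0000 − 0.0245 = 14.9755
segment 3 (259.5° to 330.8°, cycloidal, h = -7) is passed completely: s = 15.0000 + (-7) = 8.0000
θ = 334.3° falls in segment 4 (330.8° to 360°, cycloidal, h = -8): β = 334.3 − 330.8 = 3.5°, B = 29.2°; Δs = -8·(0.1199 − sin(2π·0.1199)/(2π)) = -0.0881; s = 8.0000 − 0.0881 = 7.9119

θ=247.6°: 8.3267
θ=251.5°: 11.6668
θ=265.3°: 14.9755
θ=334.3°: 7.9119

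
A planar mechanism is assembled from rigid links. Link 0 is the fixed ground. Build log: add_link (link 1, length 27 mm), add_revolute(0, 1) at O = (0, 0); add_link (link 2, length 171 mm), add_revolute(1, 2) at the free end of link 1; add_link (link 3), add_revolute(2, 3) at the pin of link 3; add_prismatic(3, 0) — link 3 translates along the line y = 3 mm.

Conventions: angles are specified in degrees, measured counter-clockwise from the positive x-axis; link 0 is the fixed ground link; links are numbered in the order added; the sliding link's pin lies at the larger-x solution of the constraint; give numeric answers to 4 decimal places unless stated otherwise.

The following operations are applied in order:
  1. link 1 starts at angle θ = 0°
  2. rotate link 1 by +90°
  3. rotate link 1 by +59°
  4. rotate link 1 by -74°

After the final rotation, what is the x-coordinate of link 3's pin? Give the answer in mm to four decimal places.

geometry: r = 27 mm, L = 171 mm, e = 3 mm; θ starts at 0°
rotate link 1 by +90°: θ ← 0° +90° = 90°
rotate link 1 by +59°: θ ← 90° +59° = 149°
rotate link 1 by -74°: θ ← 149° -74° = 75°
crank pin P = (r cos θ, r sin θ) = (6.988114, 26.079997)
h = r sin θ − e = 26.079997 − 3 = 23.079997
x = r cos θ + √(L² − h²) = 6.988114 + 169.435279 = 176.423393

176.4234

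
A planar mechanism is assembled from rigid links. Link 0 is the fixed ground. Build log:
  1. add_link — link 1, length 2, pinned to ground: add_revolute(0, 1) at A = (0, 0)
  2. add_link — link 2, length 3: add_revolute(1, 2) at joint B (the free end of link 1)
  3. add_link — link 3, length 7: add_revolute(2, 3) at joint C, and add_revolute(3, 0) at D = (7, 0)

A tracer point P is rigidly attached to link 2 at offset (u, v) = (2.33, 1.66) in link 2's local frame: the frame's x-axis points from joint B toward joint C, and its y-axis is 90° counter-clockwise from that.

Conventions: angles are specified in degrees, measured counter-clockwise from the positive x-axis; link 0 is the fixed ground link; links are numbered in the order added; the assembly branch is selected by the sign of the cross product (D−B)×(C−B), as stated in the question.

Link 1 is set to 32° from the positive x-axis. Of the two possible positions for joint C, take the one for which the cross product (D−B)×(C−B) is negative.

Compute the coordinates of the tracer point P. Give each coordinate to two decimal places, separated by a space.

A=(0,0), D=(7.00,0)
B = A + 2.00·(cos32°, sin32°) = (1.6961, 1.0598)
|BD| = 5.4088
circle(B,3.00) ∩ circle(D,7.00): a=-0.9933, h=2.8308
  candidates: C₊=(1.2767,4.0304) cross=15.311; C₋=(0.1673,-1.5214) cross=-15.311
  branch - wants cross < 0 → take C=(0.1673,-1.5214) (cross=-15.311)
ex = (C−B)/|BC| = (-0.5096,-0.8604); ey = (0.8604,-0.5096)
P = B + 2.33·ex + 1.66·ey = (1.9371,-1.7909)

1.94 -1.79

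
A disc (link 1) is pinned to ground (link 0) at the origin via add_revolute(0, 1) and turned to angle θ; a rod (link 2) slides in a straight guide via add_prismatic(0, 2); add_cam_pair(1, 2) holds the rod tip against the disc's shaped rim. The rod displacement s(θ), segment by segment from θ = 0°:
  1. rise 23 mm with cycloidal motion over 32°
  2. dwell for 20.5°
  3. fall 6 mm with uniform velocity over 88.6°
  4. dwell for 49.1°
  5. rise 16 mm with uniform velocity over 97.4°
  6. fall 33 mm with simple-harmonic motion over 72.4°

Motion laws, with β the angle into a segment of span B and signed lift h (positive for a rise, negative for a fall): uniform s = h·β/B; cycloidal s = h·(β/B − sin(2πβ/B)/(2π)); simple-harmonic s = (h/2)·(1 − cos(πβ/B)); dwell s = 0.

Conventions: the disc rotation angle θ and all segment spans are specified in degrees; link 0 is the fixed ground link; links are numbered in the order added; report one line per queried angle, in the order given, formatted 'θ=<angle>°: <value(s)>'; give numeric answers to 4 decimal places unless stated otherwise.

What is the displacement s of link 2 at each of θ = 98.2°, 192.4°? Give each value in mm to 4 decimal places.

segment 1 (0° to 32°, cycloidal, h = 23) is passed completely: s = 0.0000 + (23) = 23.0000
segment 2 (32° to 52.5°, dwell): s unchanged at 23.0000
θ = 98.2° falls in segment 3 (52.5° to 141.1°, uniform, h = -6): β = 98.2 − 52.5 = 45.7°, B = 88.6°; Δs = -6·45.7/88.6 = -3.0948; s = 23.0000 − 3.0948 = 19.9052
segment 3 (52.5° to 141.1°, uniform, h = -6) is passed completely: s = 23.0000 + (-6) = 17.0000
segment 4 (141.1° to 190.2°, dwell): s unchanged at 17.0000
θ = 192.4° falls in segment 5 (190.2° to 287.6°, uniform, h = 16): β = 192.4 − 190.2 = 2.2°, B = 97.4°; Δs = 16·2.2/97.4 = 0.3614; s = 17.0000 + 0.3614 = 17.3614

θ=98.2°: 19.9052
θ=192.4°: 17.3614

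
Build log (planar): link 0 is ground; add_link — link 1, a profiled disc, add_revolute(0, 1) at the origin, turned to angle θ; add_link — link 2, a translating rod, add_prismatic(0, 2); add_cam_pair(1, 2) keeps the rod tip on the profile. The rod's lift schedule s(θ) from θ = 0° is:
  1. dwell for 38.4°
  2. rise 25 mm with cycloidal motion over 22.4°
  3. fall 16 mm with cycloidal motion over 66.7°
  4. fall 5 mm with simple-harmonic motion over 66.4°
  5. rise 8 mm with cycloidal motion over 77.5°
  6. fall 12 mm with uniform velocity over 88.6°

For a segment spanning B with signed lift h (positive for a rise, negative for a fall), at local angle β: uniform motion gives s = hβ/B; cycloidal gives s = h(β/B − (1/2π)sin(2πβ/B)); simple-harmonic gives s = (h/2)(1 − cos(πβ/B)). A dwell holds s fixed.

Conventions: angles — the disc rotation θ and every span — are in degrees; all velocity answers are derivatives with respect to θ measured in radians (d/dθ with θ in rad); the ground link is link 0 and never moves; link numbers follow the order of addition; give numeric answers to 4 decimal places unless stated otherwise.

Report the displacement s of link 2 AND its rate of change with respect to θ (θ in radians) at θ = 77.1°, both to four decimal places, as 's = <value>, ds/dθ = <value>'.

seg 1 [0°–38.4°] dwell: s stays 0.0000
seg 2 [38.4°–60.8°] cycloidal, h=25: full span → s += 25 → s = 25.0000
seg 3 [60.8°–127.5°] cycloidal, h=-16: θ=77.1° here. β=16.3, B=66.7. -16·(0.2444 − sin(2π·0.2444)/(2π)) = -1.3652 → s = 23.6348
velocity in seg [60.8°–127.5°] (cycloidal), θ in radians: β = 16.3° = 0.2845 rad, B = 66.7° = 1.1641 rad; ds/dθ = (h/B)(1 − cos(2πβ/B)) = ((-16)/1.1641)(1 − cos(2π·0.2444)) = -13.258702 mm/rad

s = 23.6348, ds/dθ = -13.2587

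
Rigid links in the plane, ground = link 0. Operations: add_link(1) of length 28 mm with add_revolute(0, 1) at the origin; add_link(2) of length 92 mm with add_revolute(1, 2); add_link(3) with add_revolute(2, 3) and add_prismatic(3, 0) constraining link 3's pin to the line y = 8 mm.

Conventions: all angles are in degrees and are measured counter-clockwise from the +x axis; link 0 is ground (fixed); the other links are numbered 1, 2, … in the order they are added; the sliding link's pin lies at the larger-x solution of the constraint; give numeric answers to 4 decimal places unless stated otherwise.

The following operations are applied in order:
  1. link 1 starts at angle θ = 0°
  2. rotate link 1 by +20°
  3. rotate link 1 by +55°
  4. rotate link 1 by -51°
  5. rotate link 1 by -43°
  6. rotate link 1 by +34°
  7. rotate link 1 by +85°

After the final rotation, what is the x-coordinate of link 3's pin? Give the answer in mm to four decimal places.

geometry: r = 28 mm, L = 92 mm, e = 8 mm; θ starts at 0°
rotate link 1 by +20°: θ ← 0° +20° = 20°
rotate link 1 by +55°: θ ← 20° +55° = 75°
rotate link 1 by -51°: θ ← 75° -51° = 24°
rotate link 1 by -43°: θ ← 24° -43° = -19°
rotate link 1 by +34°: θ ← -19° +34° = 15°
rotate link 1 by +85°: θ ← 15° +85° = 100°
crank pin P = (r cos θ, r sin θ) = (-4.862149, 27.574617)
h = r sin θ − e = 27.574617 − 8 = 19.574617
x = r cos θ + √(L² − h²) = -4.862149 + 89.893461 = 85.031312

85.0313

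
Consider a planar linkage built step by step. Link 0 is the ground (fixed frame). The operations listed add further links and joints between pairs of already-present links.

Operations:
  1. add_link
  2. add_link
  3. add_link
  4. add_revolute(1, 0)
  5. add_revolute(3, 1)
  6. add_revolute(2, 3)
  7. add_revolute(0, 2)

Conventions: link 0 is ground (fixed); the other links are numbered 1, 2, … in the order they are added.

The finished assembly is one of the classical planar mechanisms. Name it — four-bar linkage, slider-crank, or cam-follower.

links: 4 (incl. ground); joints: 4 revolute, 0 prismatic, 0 higher (cam) pair, forming one closed loop
4 links in a single 4R loop → four-bar linkage

four-bar linkage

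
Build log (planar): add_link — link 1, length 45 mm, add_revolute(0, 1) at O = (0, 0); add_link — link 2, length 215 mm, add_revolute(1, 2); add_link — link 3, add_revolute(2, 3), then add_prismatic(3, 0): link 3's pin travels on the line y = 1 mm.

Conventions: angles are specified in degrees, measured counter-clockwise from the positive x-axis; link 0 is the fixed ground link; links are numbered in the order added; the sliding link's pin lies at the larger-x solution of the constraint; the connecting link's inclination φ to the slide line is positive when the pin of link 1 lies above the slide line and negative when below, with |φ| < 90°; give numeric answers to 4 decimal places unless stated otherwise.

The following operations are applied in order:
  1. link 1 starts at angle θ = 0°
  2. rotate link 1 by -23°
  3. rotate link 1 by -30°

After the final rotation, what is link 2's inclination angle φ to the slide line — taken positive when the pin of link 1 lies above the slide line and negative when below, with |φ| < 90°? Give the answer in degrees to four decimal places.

geometry: r = 45 mm, L = 215 mm, e = 1 mm; θ starts at 0°
rotate link 1 by -23°: θ ← 0° -23° = -23°
rotate link 1 by -30°: θ ← -23° -30° = -53°
h = r sin θ − e = -35.938598 − 1 = -36.938598
sin φ = h / L = -36.938598 / 215 = -0.17180743
φ = arcsin(-0.17180743) = -9.892924°

-9.8929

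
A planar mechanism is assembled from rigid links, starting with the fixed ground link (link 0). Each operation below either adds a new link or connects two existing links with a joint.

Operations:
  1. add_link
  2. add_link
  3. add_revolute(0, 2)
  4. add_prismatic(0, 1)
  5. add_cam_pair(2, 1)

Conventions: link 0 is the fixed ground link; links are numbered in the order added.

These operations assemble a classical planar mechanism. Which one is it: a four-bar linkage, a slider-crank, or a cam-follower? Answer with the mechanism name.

links: 3 (incl. ground); joints: 1 revolute, 1 prismatic, 1 higher (cam) pair, forming one closed loop
3 links, revolute + prismatic + higher pair in one loop → cam-follower

cam-follower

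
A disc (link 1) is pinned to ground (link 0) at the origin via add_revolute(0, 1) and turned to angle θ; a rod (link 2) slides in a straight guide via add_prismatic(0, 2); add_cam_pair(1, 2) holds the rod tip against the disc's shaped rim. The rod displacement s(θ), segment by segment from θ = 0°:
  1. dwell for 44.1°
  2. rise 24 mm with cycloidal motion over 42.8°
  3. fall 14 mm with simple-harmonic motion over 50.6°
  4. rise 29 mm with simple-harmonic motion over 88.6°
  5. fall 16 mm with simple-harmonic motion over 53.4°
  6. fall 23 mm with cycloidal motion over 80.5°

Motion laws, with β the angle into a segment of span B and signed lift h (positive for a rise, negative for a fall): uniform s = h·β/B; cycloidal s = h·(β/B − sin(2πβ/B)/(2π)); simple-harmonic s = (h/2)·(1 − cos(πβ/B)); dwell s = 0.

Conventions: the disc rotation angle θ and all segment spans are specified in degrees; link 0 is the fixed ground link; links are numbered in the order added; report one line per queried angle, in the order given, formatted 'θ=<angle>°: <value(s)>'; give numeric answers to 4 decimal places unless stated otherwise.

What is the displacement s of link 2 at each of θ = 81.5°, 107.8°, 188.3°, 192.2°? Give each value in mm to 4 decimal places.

segment 1 (0° to 44.1°, dwell): s unchanged at 0.0000
θ = 81.5° falls in segment 2 (44.1° to 86.9°, cycloidal, h = 24): β = 81.5 − 44.1 = 37.4°, B = 42.8°; Δs = 24·(0.8738 − sin(2π·0.8738)/(2π)) = 23.6927; s = 0.0000 + 23.6927 = 23.6927
segment 2 (44.1° to 86.9°, cycloidal, h = 24) is passed completely: s = 0.0000 + (24) = 24.0000
θ = 107.8° falls in segment 3 (86.9° to 137.5°, simple-harmonic, h = -14): β = 107.8 − 86.9 = 20.9°, B = 50.6°; Δs = -14/2·(1 − cos(π·0.4130)) = -5.1114; s = 24.0000 − 5.1114 = 18.8886
segment 3 (86.9° to 137.5°, simple-harmonic, h = -14) is passed completely: s = 24.0000 + (-14) = 10.0000
θ = 188.3° falls in segment 4 (137.5° to 226.1°, simple-harmonic, h = 29): β = 188.3 − 137.5 = 50.8°, B = 88.6°; Δs = 29/2·(1 − cos(π·0.5734)) = 17.8124; s = 10.0000 + 17.8124 = 27.8124
θ = 192.2° falls in segment 4 (137.5° to 226.1°, simple-harmonic, h = 29): β = 192.2 − 137.5 = 54.7°, B = 88.6°; Δs = 29/2·(1 − cos(π·0.6174)) = 19.7267; s = 10.0000 + 19.7267 = 29.7267

θ=81.5°: 23.6927
θ=107.8°: 18.8886
θ=188.3°: 27.8124
θ=192.2°: 29.7267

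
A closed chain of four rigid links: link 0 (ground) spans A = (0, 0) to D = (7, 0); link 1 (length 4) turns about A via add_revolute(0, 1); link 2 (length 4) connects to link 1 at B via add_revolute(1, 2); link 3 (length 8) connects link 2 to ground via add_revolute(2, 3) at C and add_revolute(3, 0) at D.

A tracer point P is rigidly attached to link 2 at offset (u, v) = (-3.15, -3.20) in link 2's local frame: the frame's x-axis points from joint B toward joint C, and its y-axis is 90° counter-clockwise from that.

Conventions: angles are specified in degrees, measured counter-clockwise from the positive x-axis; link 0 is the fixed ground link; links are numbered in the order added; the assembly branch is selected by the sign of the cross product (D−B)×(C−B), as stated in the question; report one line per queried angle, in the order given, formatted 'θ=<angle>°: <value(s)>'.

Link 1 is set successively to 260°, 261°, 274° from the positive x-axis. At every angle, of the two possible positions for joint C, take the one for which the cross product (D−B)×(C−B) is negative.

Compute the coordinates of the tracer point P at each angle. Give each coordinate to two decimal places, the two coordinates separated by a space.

A=(0,0), D=(7.00,0)
θ=260°: B = A + 4.00·(cos260°, sin260°) = (-0.6946, -3.9392)
θ=260°: |BD| = 8.6443
θ=260°: circle(B,4.00) ∩ circle(D,8.00): a=1.5458, h=3.6893
θ=260°:   candidates: C₊=(-0.9998,0.0491) cross=31.891; C₋=(2.3625,-6.5187) cross=-31.891
θ=260°:   branch - wants cross < 0 → take C=(2.3625,-6.5187) (cross=-31.891)
θ=260°: ex = (C−B)/|BC| = (0.7643,-0.6449); ey = (0.6449,0.7643)
θ=260°: P = B + -3.15·ex + -3.20·ey = (-5.1657,-4.3536)
θ=261°: B = A + 4.00·(cos261°, sin261°) = (-0.6257, -3.9508)
θ=261°: |BD| = 8.5884
θ=261°: circle(B,4.00) ∩ circle(D,8.00): a=1.4997, h=3.7082
θ=261°:   candidates: C₊=(-0.9999,0.0317) cross=31.848; C₋=(2.4117,-6.5534) cross=-31.848
θ=261°:   branch - wants cross < 0 → take C=(2.4117,-6.5534) (cross=-31.848)
θ=261°: ex = (C−B)/|BC| = (0.7594,-0.6507); ey = (0.6507,0.7594)
θ=261°: P = B + -3.15·ex + -3.20·ey = (-5.0999,-4.3311)
θ=274°: B = A + 4.00·(cos274°, sin274°) = (0.2790, -3.9903)
θ=274°: |BD| = 7.8162
θ=274°: circle(B,4.00) ∩ circle(D,8.00): a=0.8376, h=3.9113
θ=274°:   candidates: C₊=(-0.9975,-0.1994) cross=30.572; C₋=(2.9960,-6.9259) cross=-30.572
θ=274°:   branch - wants cross < 0 → take C=(2.9960,-6.9259) (cross=-30.572)
θ=274°: ex = (C−B)/|BC| = (0.6792,-0.7339); ey = (0.7339,0.6792)
θ=274°: P = B + -3.15·ex + -3.20·ey = (-4.2091,-3.8520)

θ=260°: -5.17 -4.35
θ=261°: -5.10 -4.33
θ=274°: -4.21 -3.85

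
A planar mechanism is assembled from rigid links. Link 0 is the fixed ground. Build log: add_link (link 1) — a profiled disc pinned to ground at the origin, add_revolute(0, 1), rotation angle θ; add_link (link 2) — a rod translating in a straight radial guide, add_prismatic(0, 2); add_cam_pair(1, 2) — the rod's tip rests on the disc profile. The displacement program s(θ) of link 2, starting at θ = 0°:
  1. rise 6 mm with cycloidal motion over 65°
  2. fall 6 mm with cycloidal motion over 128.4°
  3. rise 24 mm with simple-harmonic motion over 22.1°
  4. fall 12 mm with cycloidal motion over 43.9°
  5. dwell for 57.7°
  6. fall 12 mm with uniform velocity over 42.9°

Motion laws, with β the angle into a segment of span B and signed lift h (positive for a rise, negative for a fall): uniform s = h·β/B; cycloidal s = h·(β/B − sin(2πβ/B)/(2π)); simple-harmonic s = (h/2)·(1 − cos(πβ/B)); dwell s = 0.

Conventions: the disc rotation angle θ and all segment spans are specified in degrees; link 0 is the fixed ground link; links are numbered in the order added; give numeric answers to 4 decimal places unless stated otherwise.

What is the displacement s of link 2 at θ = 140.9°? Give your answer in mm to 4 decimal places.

seg 1 [0°–65°] cycloidal, h=6: full span → s += 6 → s = 6.0000
seg 2 [65°–193.4°] cycloidal, h=-6: θ=140.9° here. β=75.9, B=128.4. -6·(0.5911 − sin(2π·0.5911)/(2π)) = -4.0641 → s = 1.9359

1.9359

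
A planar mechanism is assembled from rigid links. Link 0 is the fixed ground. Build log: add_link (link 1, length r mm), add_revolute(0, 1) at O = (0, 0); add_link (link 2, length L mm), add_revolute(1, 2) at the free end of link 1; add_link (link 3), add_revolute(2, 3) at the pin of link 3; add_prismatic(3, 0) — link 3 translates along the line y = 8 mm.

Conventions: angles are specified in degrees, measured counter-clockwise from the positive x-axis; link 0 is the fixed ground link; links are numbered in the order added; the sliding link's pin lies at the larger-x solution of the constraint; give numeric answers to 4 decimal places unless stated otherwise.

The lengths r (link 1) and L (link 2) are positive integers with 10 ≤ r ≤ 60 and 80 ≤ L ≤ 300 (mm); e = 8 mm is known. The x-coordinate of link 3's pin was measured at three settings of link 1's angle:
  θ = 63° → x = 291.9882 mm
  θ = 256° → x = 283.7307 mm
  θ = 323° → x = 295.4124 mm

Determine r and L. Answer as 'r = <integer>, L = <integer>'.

constraint per measurement: (x − r cos θ)² + (r sin θ − e)² = L²
subtracting the θ₁ and θ₂ equations cancels the r² and L² terms:
r = (x₁² − x₂²) / (2[(x₁cos θ₁ + e sin θ₁) − (x₂cos θ₂ + e sin θ₂)]) = 11.0000 → r = 11
L² = (x₁ − r cos θ₁)² + (r sin θ₁ − e)² = 82368.9747 → L = 287.0000 → L = 287
check at θ₃=323°: x = 295.4124 (printed 295.4124) ✓

r = 11, L = 287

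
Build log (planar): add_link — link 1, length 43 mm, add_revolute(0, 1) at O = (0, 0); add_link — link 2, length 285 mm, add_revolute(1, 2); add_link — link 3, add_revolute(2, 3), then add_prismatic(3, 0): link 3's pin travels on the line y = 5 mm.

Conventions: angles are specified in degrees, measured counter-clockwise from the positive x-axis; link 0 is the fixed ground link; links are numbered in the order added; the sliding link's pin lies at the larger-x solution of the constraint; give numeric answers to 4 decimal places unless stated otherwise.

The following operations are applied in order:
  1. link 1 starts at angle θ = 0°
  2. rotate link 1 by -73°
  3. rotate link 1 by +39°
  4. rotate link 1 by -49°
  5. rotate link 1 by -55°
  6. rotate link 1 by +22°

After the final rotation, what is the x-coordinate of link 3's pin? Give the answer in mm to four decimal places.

geometry: r = 43 mm, L = 285 mm, e = 5 mm; θ starts at 0°
rotate link 1 by -73°: θ ← 0° -73° = -73°
rotate link 1 by +39°: θ ← -73° +39° = -34°
rotate link 1 by -49°: θ ← -34° -49° = -83°
rotate link 1 by -55°: θ ← -83° -55° = -138°
rotate link 1 by +22°: θ ← -138° +22° = -116°
crank pin P = (r cos θ, r sin θ) = (-18.849959, -38.648144)
h = r sin θ − e = -38.648144 − 5 = -43.648144
x = r cos θ + √(L² − h²) = -18.849959 + 281.637781 = 262.787821

262.7878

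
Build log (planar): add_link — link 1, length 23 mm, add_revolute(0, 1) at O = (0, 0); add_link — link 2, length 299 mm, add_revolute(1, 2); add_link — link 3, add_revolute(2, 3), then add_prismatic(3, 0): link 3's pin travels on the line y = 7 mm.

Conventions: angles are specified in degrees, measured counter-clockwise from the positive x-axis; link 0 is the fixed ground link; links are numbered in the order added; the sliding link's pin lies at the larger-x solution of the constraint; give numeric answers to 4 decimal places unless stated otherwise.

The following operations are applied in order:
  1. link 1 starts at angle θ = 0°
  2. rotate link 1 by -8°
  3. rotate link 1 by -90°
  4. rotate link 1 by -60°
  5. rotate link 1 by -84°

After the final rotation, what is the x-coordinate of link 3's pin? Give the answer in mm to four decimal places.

geometry: r = 23 mm, L = 299 mm, e = 7 mm; θ starts at 0°
rotate link 1 by -8°: θ ← 0° -8° = -8°
rotate link 1 by -90°: θ ← -8° -90° = -98°
rotate link 1 by -60°: θ ← -98° -60° = -158°
rotate link 1 by -84°: θ ← -158° -84° = -242°
crank pin P = (r cos θ, r sin θ) = (-10.797846, 20.307795)
h = r sin θ − e = 20.307795 − 7 = 13.307795
x = r cos θ + √(L² − h²) = -10.797846 + 298.703704 = 287.905858

287.9059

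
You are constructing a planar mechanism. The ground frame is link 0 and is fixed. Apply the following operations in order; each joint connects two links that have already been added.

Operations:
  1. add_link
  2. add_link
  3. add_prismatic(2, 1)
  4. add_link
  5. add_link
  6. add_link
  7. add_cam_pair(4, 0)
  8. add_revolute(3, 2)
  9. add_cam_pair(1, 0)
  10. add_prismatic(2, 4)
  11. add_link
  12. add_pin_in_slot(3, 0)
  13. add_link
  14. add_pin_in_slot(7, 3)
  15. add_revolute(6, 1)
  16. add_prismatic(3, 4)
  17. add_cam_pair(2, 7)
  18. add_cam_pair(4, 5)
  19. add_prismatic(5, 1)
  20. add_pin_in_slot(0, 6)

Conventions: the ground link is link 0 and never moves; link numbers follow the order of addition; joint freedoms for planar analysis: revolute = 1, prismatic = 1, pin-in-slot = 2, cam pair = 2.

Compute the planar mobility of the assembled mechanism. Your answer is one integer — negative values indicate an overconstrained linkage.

L=1 J1=0 J2=0
add link → L=2 J1=0 J2=0
add link → L=3 J1=0 J2=0
P@2,1 dof=1 J1 → L=3 J1=1 J2=0
add link → L=4 J1=1 J2=0
add link → L=5 J1=1 J2=0
add link → L=6 J1=1 J2=0
C@4,0 dof=2 J2 → L=6 J1=1 J2=1
R@3,2 dof=1 J1 → L=6 J1=2 J2=1
C@1,0 dof=2 J2 → L=6 J1=2 J2=2
P@2,4 dof=1 J1 → L=6 J1=3 J2=2
add link → L=7 J1=3 J2=2
PS@3,0 dof=2 J2 → L=7 J1=3 J2=3
add link → L=8 J1=3 J2=3
PS@7,3 dof=2 J2 → L=8 J1=3 J2=4
R@6,1 dof=1 J1 → L=8 J1=4 J2=4
P@3,4 dof=1 J1 → L=8 J1=5 J2=4
C@2,7 dof=2 J2 → L=8 J1=5 J2=5
C@4,5 dof=2 J2 → L=8 J1=5 J2=6
P@5,1 dof=1 J1 → L=8 J1=6 J2=6
PS@0,6 dof=2 J2 → L=8 J1=6 J2=7
M=3(L−1)−2J1−J2=3·7−2·6−7=2

M = 2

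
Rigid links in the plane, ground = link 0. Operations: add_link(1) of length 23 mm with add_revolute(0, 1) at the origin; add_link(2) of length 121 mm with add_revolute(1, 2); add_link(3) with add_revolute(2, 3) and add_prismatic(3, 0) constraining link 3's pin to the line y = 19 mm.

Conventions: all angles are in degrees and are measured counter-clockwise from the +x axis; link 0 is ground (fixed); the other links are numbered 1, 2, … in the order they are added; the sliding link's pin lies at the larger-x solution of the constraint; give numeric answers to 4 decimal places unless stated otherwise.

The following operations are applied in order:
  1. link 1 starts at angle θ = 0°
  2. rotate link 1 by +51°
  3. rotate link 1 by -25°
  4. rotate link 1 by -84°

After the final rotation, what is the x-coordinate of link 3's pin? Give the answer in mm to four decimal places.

geometry: r = 23 mm, L = 121 mm, e = 19 mm; θ starts at 0°
rotate link 1 by +51°: θ ← 0° +51° = 51°
rotate link 1 by -25°: θ ← 51° -25° = 26°
rotate link 1 by -84°: θ ← 26° -84° = -58°
crank pin P = (r cos θ, r sin θ) = (12.188143, -19.505106)
h = r sin θ − e = -19.505106 − 19 = -38.505106
x = r cos θ + √(L² − h²) = 12.188143 + 114.709881 = 126.898024

126.8980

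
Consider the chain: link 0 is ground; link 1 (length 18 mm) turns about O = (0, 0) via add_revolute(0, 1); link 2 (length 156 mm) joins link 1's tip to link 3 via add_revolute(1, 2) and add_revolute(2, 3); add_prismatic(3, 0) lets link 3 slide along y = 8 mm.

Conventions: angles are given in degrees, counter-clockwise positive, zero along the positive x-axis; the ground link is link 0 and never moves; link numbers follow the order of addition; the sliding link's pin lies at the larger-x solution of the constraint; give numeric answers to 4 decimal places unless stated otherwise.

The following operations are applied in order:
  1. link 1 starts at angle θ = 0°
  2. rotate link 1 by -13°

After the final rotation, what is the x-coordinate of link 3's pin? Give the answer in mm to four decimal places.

geometry: r = 18 mm, L = 156 mm, e = 8 mm; θ starts at 0°
rotate link 1 by -13°: θ ← 0° -13° = -13°
crank pin P = (r cos θ, r sin θ) = (17.538661, -4.049119)
h = r sin θ − e = -4.049119 − 8 = -12.049119
x = r cos θ + √(L² − h²) = 17.538661 + 155.533979 = 173.072641

173.0726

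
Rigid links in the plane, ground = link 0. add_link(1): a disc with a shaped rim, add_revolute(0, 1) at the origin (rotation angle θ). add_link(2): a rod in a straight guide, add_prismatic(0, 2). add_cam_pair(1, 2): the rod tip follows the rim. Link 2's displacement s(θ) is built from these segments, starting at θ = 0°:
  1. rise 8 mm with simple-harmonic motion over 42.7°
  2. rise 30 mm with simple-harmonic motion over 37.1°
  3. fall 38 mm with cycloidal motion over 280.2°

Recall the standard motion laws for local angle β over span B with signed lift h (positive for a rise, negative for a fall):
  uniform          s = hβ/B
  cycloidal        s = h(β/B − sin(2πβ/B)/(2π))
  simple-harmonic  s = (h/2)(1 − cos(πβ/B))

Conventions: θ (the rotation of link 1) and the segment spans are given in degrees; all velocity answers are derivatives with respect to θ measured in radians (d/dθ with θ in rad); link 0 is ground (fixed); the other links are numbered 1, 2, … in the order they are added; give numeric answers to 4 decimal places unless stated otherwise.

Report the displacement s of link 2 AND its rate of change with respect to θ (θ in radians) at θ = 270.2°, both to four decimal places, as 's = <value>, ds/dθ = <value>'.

segment 1 (0° to 42.7°, simple-harmonic, h = 8) is passed completely: s = 0.0000 + (8) = 8.0000
segment 2 (42.7° to 79.8°, simple-harmonic, h = 30) is passed completely: s = 8.0000 + (30) = 38.0000
θ = 270.2° falls in segment 3 (79.8° to 360°, cycloidal, h = -38): β = 270.2 − 79.8 = 190.4°, B = 280.2°; Δs = -38·(0.6795 − sin(2π·0.6795)/(2π)) = -31.2860; s = 38.0000 − 31.2860 = 6.7140
velocity in seg [79.8°–360°] (cycloidal), θ in radians: β = 190.4° = 3.3231 rad, B = 280.2° = 4.8904 rad; ds/dθ = (h/B)(1 − cos(2πβ/B)) = ((-38)/4.8904)(1 − cos(2π·0.6795)) = -11.100167 mm/rad

s = 6.7140, ds/dθ = -11.1002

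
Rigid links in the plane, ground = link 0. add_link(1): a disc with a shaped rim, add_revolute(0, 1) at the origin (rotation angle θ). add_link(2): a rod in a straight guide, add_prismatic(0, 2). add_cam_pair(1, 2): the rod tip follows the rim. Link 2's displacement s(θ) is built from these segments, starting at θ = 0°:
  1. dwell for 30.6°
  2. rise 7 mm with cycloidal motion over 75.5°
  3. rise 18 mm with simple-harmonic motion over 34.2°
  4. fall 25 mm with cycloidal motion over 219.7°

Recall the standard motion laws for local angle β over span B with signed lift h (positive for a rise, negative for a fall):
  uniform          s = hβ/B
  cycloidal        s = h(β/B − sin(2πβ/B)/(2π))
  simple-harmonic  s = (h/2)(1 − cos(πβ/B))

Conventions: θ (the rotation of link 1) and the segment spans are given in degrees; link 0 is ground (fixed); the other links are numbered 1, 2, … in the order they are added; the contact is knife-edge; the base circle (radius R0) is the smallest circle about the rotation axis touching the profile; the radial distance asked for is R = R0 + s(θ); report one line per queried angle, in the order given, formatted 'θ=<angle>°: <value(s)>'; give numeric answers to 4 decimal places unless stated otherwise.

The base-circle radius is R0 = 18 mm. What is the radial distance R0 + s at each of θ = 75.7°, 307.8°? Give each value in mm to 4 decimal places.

segment 1 (0° to 30.6°, dwell): s unchanged at 0.0000
θ = 75.7° falls in segment 2 (30.6° to 106.1°, cycloidal, h = 7): β = 75.7 − 30.6 = 45.1°, B = 75.5°; Δs = 7·(0.5974 − sin(2π·0.5974)/(2π)) = 4.8212; s = 0.0000 + 4.8212 = 4.8212
segment 2 (30.6° to 106.1°, cycloidal, h = 7) is passed completely: s = 0.0000 + (7) = 7.0000
segment 3 (106.1° to 140.3°, simple-harmonic, h = 18) is passed completely: s = 7.0000 + (18) = 25.0000
θ = 307.8° falls in segment 4 (140.3° to 360°, cycloidal, h = -25): β = 307.8 − 140.3 = 167.5°, B = 219.7°; Δs = -25·(0.7624 − sin(2π·0.7624)/(2π)) = -23.0269; s = 25.0000 − 23.0269 = 1.9731
θ=75.7°: R = R0 + s = 18 + 4.8212 = 22.8212
θ=307.8°: R = R0 + s = 18 + 1.9731 = 19.9731

θ=75.7°: 22.8212
θ=307.8°: 19.9731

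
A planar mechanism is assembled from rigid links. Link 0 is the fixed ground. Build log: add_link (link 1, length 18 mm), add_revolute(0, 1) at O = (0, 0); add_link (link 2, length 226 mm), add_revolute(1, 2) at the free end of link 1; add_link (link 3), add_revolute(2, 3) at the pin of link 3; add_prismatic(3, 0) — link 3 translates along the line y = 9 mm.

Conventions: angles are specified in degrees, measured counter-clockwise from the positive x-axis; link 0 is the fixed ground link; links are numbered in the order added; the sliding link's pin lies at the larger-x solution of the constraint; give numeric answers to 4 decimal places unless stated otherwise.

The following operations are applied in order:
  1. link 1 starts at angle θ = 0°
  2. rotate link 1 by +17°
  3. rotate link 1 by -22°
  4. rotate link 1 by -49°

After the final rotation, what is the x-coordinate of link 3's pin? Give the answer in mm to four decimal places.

geometry: r = 18 mm, L = 226 mm, e = 9 mm; θ starts at 0°
rotate link 1 by +17°: θ ← 0° +17° = 17°
rotate link 1 by -22°: θ ← 17° -22° = -5°
rotate link 1 by -49°: θ ← -5° -49° = -54°
crank pin P = (r cos θ, r sin θ) = (10.580135, -14.562306)
h = r sin θ − e = -14.562306 − 9 = -23.562306
x = r cos θ + √(L² − h²) = 10.580135 + 224.768365 = 235.348499

235.3485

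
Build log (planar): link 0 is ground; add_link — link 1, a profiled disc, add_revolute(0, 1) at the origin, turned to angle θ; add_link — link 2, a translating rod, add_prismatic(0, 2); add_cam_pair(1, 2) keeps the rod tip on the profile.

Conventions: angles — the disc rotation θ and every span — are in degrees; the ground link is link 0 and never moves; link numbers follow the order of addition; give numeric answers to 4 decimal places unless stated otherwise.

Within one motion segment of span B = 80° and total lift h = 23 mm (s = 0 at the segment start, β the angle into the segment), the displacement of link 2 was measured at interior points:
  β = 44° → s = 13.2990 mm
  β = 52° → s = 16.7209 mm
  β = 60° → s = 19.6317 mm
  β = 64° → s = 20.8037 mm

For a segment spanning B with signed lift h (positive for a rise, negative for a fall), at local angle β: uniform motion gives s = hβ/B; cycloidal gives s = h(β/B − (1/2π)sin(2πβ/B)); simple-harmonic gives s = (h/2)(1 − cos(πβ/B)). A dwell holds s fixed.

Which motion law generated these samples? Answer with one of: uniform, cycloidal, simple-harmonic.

candidates at β/B = r: uniform s = h·r (linear in β); cycloidal s = h·(r − sin(2πr)/(2π)); simple-harmonic s = (h/2)(1 − cos(πr))
β=44°: printed 13.2990 | uniform 12.6500, cycloidal 13.7812, simple-harmonic 13.2990
β=52°: printed 16.7209 | uniform 14.9500, cycloidal 17.9115, simple-harmonic 16.7209
β=60°: printed 19.6317 | uniform 17.2500, cycloidal 20.9106, simple-harmonic 19.6317
β=64°: printed 20.8037 | uniform 18.4000, cycloidal 21.8814, simple-harmonic 20.8037
only one law matches every sample → simple-harmonic

simple-harmonic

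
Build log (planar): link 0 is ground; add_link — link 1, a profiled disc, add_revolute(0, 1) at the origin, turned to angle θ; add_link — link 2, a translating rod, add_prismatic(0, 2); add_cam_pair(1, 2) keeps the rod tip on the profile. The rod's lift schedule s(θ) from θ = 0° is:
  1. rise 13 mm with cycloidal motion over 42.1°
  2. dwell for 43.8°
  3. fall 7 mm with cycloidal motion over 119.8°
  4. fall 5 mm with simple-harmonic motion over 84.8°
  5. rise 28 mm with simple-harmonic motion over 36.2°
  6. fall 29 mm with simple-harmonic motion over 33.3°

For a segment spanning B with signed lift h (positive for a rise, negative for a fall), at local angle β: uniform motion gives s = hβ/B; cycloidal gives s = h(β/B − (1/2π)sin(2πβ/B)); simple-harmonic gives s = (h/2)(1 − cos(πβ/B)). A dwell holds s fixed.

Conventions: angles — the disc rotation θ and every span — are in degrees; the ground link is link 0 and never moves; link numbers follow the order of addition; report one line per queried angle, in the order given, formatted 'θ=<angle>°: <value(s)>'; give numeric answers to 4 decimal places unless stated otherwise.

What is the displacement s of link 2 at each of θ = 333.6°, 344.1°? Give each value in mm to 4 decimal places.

seg 1 [0°–42.1°] cycloidal, h=13: full span → s += 13 → s = 13.0000
seg 2 [42.1°–85.9°] dwell: s stays 13.0000
seg 3 [85.9°–205.7°] cycloidal, h=-7: full span → s += -7 → s = 6.0000
seg 4 [205.7°–290.5°] simple-harmonic, h=-5: full span → s += -5 → s = 1.0000
seg 5 [290.5°–326.7°] simple-harmonic, h=28: full span → s += 28 → s = 29.0000
seg 6 [326.7°–360°] simple-harmonic, h=-29: θ=333.6° here. β=6.9, B=33.3. -29/2·(1 − cos(π·0.2072)) = -2.9652 → s = 26.0348
seg 6 [326.7°–360°] simple-harmonic, h=-29: θ=344.1° here. β=17.4, B=33.3. -29/2·(1 − cos(π·0.5225)) = -15.5251 → s = 13.4749

θ=333.6°: 26.0348
θ=344.1°: 13.4749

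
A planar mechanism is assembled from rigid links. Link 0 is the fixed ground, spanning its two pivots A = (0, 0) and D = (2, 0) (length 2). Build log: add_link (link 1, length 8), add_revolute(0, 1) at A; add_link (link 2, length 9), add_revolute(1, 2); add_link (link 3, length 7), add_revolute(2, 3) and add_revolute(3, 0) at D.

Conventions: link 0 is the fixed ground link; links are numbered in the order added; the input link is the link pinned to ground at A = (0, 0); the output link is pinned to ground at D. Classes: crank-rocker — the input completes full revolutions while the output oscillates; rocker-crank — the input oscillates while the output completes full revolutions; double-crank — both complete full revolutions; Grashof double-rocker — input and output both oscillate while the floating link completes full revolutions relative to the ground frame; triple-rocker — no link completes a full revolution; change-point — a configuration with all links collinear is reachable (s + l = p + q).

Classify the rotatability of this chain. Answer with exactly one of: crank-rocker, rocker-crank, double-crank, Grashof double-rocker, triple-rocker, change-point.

lengths: ground=2, input=8, coupler=9, output=7
sorted: s=2 (shortest), l=9 (longest), p+q=15
s + l = 11 vs p + q = 15
s + l < p + q (Grashof) with shortest = ground link → double-crank

double-crank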